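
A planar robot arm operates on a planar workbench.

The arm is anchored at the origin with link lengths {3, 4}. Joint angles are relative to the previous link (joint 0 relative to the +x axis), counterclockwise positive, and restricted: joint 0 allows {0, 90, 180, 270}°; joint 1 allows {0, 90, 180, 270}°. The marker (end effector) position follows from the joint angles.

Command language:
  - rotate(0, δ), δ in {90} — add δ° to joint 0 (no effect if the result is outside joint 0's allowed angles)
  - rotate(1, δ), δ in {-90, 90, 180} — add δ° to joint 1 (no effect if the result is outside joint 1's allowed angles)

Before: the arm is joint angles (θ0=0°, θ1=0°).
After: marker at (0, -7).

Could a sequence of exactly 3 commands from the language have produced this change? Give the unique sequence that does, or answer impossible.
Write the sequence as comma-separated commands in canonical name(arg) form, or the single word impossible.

start: joint angles (θ0=0°, θ1=0°)
1. rotate(0, 90) → joint angles (θ0=90°, θ1=0°)
2. rotate(0, 90) → joint angles (θ0=180°, θ1=0°)
3. rotate(0, 90) → joint angles (θ0=270°, θ1=0°)
all 64 alternatives checked — unique.

rotate(0, 90), rotate(0, 90), rotate(0, 90)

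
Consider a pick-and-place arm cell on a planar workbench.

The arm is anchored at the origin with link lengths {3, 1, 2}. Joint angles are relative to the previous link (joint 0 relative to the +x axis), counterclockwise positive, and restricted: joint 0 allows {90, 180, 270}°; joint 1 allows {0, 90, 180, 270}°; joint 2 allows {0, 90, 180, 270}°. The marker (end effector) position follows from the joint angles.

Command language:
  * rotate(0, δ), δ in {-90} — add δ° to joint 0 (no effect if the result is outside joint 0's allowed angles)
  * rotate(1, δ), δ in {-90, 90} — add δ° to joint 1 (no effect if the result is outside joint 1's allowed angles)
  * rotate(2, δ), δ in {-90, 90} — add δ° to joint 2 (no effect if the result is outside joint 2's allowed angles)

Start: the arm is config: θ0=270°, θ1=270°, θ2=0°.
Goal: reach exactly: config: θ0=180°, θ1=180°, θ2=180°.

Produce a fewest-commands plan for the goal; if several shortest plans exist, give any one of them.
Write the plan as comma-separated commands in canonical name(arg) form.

rotate(2, -90), rotate(2, -90), rotate(1, -90), rotate(0, -90)

initial: config: θ0=270°, θ1=270°, θ2=0°
t=1 rotate(2, -90) ⇒ config: θ0=270°, θ1=270°, θ2=270°
t=2 rotate(2, -90) ⇒ config: θ0=270°, θ1=270°, θ2=180°
t=3 rotate(1, -90) ⇒ config: θ0=270°, θ1=180°, θ2=180°
t=4 rotate(0, -90) ⇒ config: θ0=180°, θ1=180°, θ2=180°
shorter routes all fall short; 4 is best.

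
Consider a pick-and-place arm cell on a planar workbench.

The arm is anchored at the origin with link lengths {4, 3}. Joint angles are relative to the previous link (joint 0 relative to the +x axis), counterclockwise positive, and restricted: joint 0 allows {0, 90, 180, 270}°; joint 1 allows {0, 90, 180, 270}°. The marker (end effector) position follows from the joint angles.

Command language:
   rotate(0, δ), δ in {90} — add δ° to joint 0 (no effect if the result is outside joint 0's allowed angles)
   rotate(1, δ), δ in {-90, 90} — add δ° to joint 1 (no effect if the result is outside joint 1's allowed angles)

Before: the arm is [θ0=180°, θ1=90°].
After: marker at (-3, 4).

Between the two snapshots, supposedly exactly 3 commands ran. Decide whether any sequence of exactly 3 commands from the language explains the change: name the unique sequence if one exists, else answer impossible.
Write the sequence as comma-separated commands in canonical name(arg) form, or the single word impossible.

rotate(0, 90), rotate(0, 90), rotate(0, 90)

t0: [θ0=180°, θ1=90°]
step 1 (rotate(0, 90)): [θ0=270°, θ1=90°]
step 2 (rotate(0, 90)): [θ0=0°, θ1=90°]
step 3 (rotate(0, 90)): [θ0=90°, θ1=90°]
no other 3-command option fits: unique.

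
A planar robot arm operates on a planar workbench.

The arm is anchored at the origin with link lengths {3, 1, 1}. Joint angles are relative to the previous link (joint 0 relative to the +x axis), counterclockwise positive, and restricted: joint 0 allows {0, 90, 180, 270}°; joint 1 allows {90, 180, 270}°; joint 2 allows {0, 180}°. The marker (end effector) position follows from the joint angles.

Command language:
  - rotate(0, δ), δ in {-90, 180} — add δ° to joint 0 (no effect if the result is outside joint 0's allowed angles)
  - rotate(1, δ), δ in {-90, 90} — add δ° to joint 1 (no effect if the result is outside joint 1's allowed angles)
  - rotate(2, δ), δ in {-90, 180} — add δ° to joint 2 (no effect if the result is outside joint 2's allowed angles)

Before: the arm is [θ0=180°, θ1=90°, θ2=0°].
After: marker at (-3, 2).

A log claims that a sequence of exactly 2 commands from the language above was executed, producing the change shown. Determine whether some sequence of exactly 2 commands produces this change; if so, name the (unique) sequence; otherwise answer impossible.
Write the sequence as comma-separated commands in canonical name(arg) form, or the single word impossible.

rotate(1, 90), rotate(1, 90)

start: [θ0=180°, θ1=90°, θ2=0°]
[1] after rotate(1, 90): [θ0=180°, θ1=180°, θ2=0°]
[2] after rotate(1, 90): [θ0=180°, θ1=270°, θ2=0°]
uniquely the one of 36 2-step routes that fits.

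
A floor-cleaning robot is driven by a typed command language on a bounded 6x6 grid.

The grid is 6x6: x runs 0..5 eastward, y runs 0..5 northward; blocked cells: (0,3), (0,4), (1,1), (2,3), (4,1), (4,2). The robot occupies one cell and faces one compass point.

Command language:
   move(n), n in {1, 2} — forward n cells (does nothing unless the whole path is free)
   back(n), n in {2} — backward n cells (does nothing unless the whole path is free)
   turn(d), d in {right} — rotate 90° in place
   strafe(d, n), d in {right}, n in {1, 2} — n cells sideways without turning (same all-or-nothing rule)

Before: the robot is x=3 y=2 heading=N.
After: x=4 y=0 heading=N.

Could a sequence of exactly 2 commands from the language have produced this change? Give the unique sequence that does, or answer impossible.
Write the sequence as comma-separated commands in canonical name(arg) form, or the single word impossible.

back(2), strafe(right, 1)

key: order matters: swapping back(2) and strafe(right, 1) lands elsewhere
begin: x=3 y=2 heading=N
t=1 back(2) ⇒ x=3 y=0 heading=N
t=2 strafe(right, 1) ⇒ x=4 y=0 heading=N
all 36 alternatives checked — unique.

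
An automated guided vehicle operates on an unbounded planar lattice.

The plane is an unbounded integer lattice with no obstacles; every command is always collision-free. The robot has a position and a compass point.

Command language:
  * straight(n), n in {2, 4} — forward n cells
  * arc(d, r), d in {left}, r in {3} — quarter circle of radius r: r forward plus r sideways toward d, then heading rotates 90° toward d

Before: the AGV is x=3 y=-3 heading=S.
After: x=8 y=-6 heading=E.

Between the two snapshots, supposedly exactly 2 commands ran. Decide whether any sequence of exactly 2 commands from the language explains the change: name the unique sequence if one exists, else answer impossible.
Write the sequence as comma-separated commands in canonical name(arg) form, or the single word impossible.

key: position moved to (8,-6) AND the heading swung to E — translation plus rotation needed
start: x=3 y=-3 heading=S
t=1 arc(left, 3) ⇒ x=6 y=-6 heading=E
t=2 straight(2) ⇒ x=8 y=-6 heading=E
no rival 2-sequence matches.

arc(left, 3), straight(2)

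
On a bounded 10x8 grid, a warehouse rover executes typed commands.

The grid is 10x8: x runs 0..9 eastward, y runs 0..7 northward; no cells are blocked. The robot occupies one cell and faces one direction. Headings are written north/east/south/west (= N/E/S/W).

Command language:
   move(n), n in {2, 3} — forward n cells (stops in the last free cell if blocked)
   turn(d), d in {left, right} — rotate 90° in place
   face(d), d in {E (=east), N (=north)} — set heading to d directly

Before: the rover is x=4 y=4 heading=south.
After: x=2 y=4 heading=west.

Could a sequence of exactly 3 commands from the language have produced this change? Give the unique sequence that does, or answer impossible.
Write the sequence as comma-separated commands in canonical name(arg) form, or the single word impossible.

face(N), turn(left), move(2)

key: running move(2) before face(N) would end elsewhere — order is forced
begin: x=4 y=4 heading=south
t=1 face(N) ⇒ x=4 y=4 heading=north
t=2 turn(left) ⇒ x=4 y=4 heading=west
t=3 move(2) ⇒ x=2 y=4 heading=west
no other 3-command option fits: unique.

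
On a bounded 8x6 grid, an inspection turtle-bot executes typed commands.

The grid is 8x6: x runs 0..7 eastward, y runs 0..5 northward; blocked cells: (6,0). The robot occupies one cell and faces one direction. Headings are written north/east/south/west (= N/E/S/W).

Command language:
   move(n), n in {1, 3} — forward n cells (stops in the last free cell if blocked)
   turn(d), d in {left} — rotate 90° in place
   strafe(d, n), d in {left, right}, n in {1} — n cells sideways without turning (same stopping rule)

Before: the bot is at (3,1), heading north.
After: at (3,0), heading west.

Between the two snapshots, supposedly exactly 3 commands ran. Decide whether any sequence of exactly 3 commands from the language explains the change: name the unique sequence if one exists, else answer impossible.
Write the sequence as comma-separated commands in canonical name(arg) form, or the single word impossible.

key: the second strafe(left, 1) runs into the grid edge before its full distance
t0: at (3,1), heading north
step 1 (turn(left)): at (3,1), heading west
step 2 (strafe(left, 1)): at (3,0), heading west
step 3 (strafe(left, 1)): at (3,0), heading west
all 125 alternatives checked — unique.

turn(left), strafe(left, 1), strafe(left, 1)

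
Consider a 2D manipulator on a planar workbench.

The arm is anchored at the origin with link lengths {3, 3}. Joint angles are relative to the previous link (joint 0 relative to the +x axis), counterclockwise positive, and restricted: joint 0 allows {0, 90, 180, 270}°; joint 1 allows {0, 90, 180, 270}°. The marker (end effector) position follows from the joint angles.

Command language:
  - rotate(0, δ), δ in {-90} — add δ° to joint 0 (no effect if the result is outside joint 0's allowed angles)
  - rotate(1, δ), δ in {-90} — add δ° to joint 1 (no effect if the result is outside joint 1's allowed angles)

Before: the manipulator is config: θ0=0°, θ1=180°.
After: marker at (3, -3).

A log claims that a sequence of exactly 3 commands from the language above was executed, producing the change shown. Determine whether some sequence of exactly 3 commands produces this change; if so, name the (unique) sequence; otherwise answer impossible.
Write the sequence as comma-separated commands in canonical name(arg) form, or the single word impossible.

from: config: θ0=0°, θ1=180°
t=1 rotate(1, -90) ⇒ config: θ0=0°, θ1=90°
t=2 rotate(1, -90) ⇒ config: θ0=0°, θ1=0°
t=3 rotate(1, -90) ⇒ config: θ0=0°, θ1=270°
all 8 alternatives checked — unique.

rotate(1, -90), rotate(1, -90), rotate(1, -90)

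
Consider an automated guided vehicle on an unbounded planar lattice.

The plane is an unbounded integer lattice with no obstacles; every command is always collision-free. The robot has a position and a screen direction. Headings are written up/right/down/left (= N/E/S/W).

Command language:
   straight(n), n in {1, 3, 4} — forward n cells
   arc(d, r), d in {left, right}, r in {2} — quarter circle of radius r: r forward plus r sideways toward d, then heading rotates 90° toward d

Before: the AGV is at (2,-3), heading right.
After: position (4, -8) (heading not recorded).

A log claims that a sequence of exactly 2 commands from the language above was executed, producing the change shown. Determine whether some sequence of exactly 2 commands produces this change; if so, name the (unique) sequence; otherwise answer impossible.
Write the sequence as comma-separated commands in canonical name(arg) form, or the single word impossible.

arc(right, 2), straight(3)

key: order matters: swapping arc(right, 2) and straight(3) lands elsewhere
begin: at (2,-3), heading right
[1] after arc(right, 2): at (4,-5), heading down
[2] after straight(3): at (4,-8), heading down
all 25 alternatives checked — unique.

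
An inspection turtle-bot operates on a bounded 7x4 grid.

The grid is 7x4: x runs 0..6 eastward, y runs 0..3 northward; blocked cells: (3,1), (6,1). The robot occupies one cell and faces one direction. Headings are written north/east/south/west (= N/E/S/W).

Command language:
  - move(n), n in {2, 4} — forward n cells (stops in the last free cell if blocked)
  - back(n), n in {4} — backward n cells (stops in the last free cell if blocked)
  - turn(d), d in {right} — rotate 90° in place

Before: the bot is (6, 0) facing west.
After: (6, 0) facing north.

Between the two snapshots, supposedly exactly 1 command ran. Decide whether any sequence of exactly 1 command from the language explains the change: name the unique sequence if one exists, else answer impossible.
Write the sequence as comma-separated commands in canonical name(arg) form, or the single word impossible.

key: parked at (6,0) the whole time — nothing moves the robot
start: (6, 0) facing west
t=1 turn(right) ⇒ (6, 0) facing north
all 4 alternatives checked — unique.

turn(right)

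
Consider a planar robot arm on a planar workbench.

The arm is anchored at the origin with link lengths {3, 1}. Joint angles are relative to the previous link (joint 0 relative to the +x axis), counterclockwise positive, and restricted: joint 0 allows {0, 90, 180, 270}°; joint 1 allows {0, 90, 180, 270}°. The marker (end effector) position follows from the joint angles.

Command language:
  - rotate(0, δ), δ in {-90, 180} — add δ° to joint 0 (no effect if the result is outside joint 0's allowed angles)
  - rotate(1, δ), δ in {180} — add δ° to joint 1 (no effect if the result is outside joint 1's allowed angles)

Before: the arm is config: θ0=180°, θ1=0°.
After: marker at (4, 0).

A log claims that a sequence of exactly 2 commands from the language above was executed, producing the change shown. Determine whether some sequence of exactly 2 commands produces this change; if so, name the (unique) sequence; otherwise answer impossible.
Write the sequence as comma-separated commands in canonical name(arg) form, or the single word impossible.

from: config: θ0=180°, θ1=0°
t=1 rotate(0, -90) ⇒ config: θ0=90°, θ1=0°
t=2 rotate(0, -90) ⇒ config: θ0=0°, θ1=0°
uniquely the one of 9 2-step routes that fits.

rotate(0, -90), rotate(0, -90)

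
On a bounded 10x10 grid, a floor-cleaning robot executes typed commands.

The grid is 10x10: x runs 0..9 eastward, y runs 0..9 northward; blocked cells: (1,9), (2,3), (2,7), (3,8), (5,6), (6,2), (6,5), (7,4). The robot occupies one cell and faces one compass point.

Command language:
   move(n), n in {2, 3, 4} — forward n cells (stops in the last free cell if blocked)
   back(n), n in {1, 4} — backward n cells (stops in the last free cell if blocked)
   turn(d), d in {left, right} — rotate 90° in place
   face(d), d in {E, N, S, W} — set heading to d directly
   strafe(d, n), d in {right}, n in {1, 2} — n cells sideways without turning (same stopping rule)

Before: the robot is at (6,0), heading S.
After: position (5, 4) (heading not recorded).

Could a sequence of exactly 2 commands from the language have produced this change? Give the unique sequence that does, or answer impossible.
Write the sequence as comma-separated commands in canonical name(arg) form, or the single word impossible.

strafe(right, 1), back(4)

key: order matters: swapping strafe(right, 1) and back(4) lands elsewhere
initial: at (6,0), heading S
t=1 strafe(right, 1) ⇒ at (5,0), heading S
t=2 back(4) ⇒ at (5,4), heading S
uniquely the one of 169 2-step routes that fits.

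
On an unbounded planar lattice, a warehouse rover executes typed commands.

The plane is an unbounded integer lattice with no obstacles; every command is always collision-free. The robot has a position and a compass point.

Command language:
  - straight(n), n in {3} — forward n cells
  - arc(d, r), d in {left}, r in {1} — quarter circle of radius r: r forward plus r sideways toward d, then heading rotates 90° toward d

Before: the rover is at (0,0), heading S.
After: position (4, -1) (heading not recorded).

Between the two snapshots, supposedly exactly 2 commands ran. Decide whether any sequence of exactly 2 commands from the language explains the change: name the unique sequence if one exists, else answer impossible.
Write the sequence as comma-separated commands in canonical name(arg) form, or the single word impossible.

key: running straight(3) before arc(left, 1) would end elsewhere — order is forced
start: at (0,0), heading S
t=1 arc(left, 1) ⇒ at (1,-1), heading E
t=2 straight(3) ⇒ at (4,-1), heading E
uniquely the one of 4 2-step routes that fits.

arc(left, 1), straight(3)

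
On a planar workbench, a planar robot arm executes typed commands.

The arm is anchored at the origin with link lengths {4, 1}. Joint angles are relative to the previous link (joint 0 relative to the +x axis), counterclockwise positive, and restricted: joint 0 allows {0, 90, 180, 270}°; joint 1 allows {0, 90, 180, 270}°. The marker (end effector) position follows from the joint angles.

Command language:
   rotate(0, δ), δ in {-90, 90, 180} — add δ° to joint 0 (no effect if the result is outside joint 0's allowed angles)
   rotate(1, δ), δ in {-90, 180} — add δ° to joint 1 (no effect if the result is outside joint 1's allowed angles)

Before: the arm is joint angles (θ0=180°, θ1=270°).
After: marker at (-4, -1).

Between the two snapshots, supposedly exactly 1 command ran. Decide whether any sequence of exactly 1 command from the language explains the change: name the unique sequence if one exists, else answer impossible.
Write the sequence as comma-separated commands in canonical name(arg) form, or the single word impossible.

rotate(1, 180)

initial: joint angles (θ0=180°, θ1=270°)
[1] after rotate(1, 180): joint angles (θ0=180°, θ1=90°)
no rival 1-sequence matches.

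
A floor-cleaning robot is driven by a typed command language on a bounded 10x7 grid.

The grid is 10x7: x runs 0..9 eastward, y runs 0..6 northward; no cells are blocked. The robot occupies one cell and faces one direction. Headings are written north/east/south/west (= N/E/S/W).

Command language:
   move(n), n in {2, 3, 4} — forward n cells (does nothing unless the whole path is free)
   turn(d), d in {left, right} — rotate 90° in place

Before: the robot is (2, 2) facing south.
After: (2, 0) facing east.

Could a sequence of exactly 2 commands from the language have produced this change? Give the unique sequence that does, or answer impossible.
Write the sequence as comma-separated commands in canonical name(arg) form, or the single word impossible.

move(2), turn(left)

key: cell and facing (now E) both changed — the 2 commands mix motion and turning
begin: (2, 2) facing south
t=1 move(2) ⇒ (2, 0) facing south
t=2 turn(left) ⇒ (2, 0) facing east
no rival 2-sequence matches.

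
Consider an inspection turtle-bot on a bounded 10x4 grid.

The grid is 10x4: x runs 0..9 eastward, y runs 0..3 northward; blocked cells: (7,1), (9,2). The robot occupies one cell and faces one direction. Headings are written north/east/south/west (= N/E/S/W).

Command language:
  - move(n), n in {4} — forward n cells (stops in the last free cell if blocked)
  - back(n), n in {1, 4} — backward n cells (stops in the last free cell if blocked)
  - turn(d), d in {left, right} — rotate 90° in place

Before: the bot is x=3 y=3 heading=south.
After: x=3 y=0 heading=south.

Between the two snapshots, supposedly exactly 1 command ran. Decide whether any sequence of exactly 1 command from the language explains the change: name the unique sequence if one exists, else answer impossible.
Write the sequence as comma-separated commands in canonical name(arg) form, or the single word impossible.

move(4)

key: move(4) runs into the grid edge before its full distance
initial: x=3 y=3 heading=south
1. move(4) → x=3 y=0 heading=south
no rival 1-sequence matches.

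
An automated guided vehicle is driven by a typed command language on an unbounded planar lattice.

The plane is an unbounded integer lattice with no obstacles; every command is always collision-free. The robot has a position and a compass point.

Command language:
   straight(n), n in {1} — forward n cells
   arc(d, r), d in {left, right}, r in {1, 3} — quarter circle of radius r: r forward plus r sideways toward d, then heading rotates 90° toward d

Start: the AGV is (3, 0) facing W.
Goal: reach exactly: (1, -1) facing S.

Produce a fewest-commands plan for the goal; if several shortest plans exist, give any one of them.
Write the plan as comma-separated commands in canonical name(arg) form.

from: (3, 0) facing W
1. straight(1) → (2, 0) facing W
2. arc(left, 1) → (1, -1) facing S
minimal: 2 command(s), checked below 2.

straight(1), arc(left, 1)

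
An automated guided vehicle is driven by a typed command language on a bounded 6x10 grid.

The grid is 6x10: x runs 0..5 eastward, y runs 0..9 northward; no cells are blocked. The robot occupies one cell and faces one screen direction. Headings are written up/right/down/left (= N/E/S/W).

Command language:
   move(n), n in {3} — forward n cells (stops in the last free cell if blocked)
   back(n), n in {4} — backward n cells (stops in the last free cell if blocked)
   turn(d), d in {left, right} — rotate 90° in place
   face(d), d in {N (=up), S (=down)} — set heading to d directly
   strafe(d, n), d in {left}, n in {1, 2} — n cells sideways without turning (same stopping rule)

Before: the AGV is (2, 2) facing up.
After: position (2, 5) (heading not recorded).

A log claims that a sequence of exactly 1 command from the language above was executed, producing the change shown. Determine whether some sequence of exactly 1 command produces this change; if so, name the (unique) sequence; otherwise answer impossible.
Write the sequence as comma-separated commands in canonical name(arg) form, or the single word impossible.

from: (2, 2) facing up
1. move(3) → (2, 5) facing up
uniquely the one of 8 1-step routes that fits.

move(3)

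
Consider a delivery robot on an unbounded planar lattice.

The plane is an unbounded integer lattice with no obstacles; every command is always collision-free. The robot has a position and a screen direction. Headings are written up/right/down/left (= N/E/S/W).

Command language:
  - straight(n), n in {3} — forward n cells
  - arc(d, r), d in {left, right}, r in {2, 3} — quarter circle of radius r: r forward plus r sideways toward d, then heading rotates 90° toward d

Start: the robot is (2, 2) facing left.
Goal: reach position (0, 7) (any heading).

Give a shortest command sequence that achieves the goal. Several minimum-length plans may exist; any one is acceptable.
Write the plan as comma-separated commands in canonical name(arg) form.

initial: (2, 2) facing left
t=1 arc(right, 2) ⇒ (0, 4) facing up
t=2 straight(3) ⇒ (0, 7) facing up
no 1-step plan works, so 2 is optimal.

arc(right, 2), straight(3)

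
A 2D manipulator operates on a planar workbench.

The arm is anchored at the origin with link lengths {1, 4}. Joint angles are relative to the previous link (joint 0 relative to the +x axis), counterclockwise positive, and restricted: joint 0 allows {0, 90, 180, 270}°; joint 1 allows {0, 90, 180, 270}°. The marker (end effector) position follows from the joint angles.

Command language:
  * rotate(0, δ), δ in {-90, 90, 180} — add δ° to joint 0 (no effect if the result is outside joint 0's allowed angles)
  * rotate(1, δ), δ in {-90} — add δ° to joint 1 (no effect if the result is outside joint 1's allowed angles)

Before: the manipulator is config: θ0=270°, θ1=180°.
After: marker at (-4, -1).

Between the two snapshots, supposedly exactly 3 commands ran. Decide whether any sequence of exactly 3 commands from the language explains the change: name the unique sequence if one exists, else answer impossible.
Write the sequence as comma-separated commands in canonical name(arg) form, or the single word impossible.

rotate(1, -90), rotate(1, -90), rotate(1, -90)

start: config: θ0=270°, θ1=180°
t=1 rotate(1, -90) ⇒ config: θ0=270°, θ1=90°
t=2 rotate(1, -90) ⇒ config: θ0=270°, θ1=0°
t=3 rotate(1, -90) ⇒ config: θ0=270°, θ1=270°
uniquely the one of 64 3-step routes that fits.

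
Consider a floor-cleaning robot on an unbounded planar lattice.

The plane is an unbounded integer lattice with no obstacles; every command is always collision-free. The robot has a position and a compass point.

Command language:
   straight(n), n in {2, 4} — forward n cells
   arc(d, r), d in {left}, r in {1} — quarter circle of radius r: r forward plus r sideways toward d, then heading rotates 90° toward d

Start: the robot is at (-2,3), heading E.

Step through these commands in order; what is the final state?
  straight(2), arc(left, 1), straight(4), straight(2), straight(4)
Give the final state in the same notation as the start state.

t0: at (-2,3), heading E
t=1 straight(2) ⇒ at (0,3), heading E
t=2 arc(left, 1) ⇒ at (1,4), heading N
t=3 straight(4) ⇒ at (1,8), heading N
t=4 straight(2) ⇒ at (1,10), heading N
t=5 straight(4) ⇒ at (1,14), heading N

at (1,14), heading N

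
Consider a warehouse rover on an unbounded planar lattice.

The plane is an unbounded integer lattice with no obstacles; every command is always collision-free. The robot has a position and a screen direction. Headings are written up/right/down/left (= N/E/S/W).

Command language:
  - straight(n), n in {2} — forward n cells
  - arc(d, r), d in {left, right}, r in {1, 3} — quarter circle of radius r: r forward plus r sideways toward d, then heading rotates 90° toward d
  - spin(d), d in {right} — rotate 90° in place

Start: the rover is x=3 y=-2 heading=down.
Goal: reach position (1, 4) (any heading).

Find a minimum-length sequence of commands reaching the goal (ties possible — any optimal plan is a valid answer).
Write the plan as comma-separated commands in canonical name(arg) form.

from: x=3 y=-2 heading=down
[1] after spin(right): x=3 y=-2 heading=left
[2] after straight(2): x=1 y=-2 heading=left
[3] after arc(right, 3): x=-2 y=1 heading=up
[4] after arc(right, 3): x=1 y=4 heading=right
nothing shorter than 4 reaches the goal.

spin(right), straight(2), arc(right, 3), arc(right, 3)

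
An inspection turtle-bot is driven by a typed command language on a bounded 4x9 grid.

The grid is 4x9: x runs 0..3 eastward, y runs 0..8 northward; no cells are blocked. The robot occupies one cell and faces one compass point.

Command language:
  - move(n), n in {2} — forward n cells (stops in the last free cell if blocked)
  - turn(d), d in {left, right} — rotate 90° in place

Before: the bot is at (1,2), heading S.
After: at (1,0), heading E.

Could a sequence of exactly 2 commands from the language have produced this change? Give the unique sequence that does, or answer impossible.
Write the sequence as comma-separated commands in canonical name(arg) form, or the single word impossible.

key: running turn(left) before move(2) would end elsewhere — order is forced
start: at (1,2), heading S
t=1 move(2) ⇒ at (1,0), heading S
t=2 turn(left) ⇒ at (1,0), heading E
uniquely the one of 9 2-step routes that fits.

move(2), turn(left)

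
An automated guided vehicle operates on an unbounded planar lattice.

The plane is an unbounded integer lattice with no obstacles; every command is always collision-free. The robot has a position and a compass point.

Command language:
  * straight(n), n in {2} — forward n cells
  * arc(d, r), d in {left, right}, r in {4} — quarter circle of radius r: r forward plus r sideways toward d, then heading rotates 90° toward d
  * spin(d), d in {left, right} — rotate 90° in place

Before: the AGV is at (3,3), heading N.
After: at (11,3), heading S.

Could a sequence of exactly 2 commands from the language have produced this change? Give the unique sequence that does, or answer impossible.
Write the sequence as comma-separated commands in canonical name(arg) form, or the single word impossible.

key: position moved to (11,3) AND the heading swung to S — translation plus rotation needed
begin: at (3,3), heading N
t=1 arc(right, 4) ⇒ at (7,7), heading E
t=2 arc(right, 4) ⇒ at (11,3), heading S
uniquely the one of 25 2-step routes that fits.

arc(right, 4), arc(right, 4)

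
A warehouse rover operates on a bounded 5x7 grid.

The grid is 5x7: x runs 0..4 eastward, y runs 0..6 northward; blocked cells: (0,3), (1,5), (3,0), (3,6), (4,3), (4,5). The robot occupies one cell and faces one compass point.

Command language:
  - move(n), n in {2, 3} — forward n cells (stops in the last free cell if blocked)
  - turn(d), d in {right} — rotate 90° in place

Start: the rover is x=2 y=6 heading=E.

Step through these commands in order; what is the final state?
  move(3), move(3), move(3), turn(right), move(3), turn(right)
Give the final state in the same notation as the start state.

t0: x=2 y=6 heading=E
1. move(3) → x=2 y=6 heading=E
2. move(3) → x=2 y=6 heading=E
3. move(3) → x=2 y=6 heading=E
4. turn(right) → x=2 y=6 heading=S
5. move(3) → x=2 y=3 heading=S
6. turn(right) → x=2 y=3 heading=W

x=2 y=3 heading=W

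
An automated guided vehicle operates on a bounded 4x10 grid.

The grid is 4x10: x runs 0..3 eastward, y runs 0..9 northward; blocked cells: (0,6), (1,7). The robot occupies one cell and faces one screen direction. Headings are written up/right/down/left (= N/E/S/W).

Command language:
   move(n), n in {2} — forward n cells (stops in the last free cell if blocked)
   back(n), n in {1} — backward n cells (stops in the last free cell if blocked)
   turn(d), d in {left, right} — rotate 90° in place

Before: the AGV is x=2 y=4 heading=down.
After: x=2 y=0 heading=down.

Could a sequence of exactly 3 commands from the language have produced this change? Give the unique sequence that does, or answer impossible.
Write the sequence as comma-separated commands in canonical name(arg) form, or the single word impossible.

move(2), move(2), move(2)

key: the third move(2) runs into the grid edge before its full distance
from: x=2 y=4 heading=down
1. move(2) → x=2 y=2 heading=down
2. move(2) → x=2 y=0 heading=down
3. move(2) → x=2 y=0 heading=down
no rival 3-sequence matches.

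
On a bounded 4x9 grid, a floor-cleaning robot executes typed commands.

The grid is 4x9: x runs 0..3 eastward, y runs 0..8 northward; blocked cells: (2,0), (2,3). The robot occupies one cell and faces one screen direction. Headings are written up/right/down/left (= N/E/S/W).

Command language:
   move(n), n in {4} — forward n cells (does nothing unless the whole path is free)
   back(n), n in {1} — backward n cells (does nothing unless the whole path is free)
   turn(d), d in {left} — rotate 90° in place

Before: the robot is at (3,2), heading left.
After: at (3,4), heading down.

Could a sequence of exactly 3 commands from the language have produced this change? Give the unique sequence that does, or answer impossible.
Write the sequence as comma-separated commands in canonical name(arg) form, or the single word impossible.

turn(left), back(1), back(1)

key: position moved to (3,4) AND the heading swung to S — translation plus rotation needed
begin: at (3,2), heading left
[1] after turn(left): at (3,2), heading down
[2] after back(1): at (3,3), heading down
[3] after back(1): at (3,4), heading down
no other 3-command option fits: unique.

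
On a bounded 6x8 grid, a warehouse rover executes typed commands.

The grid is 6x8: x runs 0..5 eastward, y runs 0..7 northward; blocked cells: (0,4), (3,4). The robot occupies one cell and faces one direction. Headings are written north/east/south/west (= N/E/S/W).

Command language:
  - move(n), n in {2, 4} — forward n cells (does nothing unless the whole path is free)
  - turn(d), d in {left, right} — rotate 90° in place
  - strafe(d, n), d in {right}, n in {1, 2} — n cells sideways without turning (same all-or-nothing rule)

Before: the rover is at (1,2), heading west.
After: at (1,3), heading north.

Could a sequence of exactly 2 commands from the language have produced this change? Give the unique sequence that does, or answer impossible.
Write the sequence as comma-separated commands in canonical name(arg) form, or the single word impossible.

strafe(right, 1), turn(right)

key: position moved to (1,3) AND the heading swung to N — translation plus rotation needed
initial: at (1,2), heading west
1. strafe(right, 1) → at (1,3), heading west
2. turn(right) → at (1,3), heading north
uniquely the one of 36 2-step routes that fits.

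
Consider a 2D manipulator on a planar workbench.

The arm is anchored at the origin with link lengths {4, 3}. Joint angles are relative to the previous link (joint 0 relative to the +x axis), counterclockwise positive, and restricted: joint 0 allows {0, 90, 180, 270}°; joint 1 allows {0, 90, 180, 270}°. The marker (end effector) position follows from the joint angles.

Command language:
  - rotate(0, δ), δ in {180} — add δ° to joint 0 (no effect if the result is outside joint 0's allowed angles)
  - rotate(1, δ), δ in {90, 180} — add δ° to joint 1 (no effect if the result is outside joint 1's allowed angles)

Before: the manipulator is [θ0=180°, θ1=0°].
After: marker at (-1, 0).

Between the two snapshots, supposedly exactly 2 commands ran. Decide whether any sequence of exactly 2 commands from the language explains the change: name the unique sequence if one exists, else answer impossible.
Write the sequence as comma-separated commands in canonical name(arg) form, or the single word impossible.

t0: [θ0=180°, θ1=0°]
step 1 (rotate(1, 90)): [θ0=180°, θ1=90°]
step 2 (rotate(1, 90)): [θ0=180°, θ1=180°]
no other 2-command option fits: unique.

rotate(1, 90), rotate(1, 90)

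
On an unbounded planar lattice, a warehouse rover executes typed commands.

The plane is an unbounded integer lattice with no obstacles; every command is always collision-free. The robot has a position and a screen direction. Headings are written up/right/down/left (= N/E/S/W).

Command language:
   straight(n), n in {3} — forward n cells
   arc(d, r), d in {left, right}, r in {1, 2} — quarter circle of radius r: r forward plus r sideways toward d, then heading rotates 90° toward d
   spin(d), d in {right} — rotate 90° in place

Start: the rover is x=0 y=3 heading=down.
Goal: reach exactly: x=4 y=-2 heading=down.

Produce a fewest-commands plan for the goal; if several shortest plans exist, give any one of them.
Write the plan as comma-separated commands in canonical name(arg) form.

initial: x=0 y=3 heading=down
t=1 arc(left, 1) ⇒ x=1 y=2 heading=right
t=2 arc(left, 1) ⇒ x=2 y=3 heading=up
t=3 spin(right) ⇒ x=2 y=3 heading=right
t=4 arc(right, 2) ⇒ x=4 y=1 heading=down
t=5 straight(3) ⇒ x=4 y=-2 heading=down
no 4-step plan works, so 5 is optimal.

arc(left, 1), arc(left, 1), spin(right), arc(right, 2), straight(3)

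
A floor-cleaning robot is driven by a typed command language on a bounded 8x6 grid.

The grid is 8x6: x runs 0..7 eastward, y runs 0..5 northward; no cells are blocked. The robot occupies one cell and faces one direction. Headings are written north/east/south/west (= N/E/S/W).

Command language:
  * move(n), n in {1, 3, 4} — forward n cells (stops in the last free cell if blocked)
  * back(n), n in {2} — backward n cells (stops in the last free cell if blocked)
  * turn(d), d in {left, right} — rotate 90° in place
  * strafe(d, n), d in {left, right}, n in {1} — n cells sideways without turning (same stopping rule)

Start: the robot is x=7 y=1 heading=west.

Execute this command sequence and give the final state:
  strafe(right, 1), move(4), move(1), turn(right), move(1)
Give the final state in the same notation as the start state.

initial: x=7 y=1 heading=west
[1] after strafe(right, 1): x=7 y=2 heading=west
[2] after move(4): x=3 y=2 heading=west
[3] after move(1): x=2 y=2 heading=west
[4] after turn(right): x=2 y=2 heading=north
[5] after move(1): x=2 y=3 heading=north

x=2 y=3 heading=north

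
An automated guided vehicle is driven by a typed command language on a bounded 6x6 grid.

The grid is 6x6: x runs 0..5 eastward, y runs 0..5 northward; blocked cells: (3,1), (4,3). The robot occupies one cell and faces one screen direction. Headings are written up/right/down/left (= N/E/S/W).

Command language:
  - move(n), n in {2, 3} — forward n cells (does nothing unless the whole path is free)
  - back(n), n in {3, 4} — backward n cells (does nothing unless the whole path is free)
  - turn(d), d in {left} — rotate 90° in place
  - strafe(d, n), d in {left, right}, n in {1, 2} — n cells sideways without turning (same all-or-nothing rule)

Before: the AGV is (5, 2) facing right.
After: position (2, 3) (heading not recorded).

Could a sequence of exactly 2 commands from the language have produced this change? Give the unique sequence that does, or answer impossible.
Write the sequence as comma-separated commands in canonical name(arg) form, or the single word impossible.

back(3), strafe(left, 1)

key: order matters: swapping back(3) and strafe(left, 1) lands elsewhere
initial: (5, 2) facing right
[1] after back(3): (2, 2) facing right
[2] after strafe(left, 1): (2, 3) facing right
no other 2-command option fits: unique.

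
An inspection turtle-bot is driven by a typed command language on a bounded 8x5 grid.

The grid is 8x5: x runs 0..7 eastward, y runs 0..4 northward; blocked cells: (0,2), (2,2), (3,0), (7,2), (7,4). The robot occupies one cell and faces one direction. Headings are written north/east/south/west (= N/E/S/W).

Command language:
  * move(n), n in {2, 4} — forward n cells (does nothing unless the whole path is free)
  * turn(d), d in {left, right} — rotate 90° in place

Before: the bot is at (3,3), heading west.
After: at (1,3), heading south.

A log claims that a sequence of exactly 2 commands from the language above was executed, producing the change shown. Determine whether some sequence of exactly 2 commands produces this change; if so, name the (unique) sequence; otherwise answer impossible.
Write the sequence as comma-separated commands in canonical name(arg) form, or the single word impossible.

move(2), turn(left)

key: position moved to (1,3) AND the heading swung to S — translation plus rotation needed
begin: at (3,3), heading west
1. move(2) → at (1,3), heading west
2. turn(left) → at (1,3), heading south
no other 2-command option fits: unique.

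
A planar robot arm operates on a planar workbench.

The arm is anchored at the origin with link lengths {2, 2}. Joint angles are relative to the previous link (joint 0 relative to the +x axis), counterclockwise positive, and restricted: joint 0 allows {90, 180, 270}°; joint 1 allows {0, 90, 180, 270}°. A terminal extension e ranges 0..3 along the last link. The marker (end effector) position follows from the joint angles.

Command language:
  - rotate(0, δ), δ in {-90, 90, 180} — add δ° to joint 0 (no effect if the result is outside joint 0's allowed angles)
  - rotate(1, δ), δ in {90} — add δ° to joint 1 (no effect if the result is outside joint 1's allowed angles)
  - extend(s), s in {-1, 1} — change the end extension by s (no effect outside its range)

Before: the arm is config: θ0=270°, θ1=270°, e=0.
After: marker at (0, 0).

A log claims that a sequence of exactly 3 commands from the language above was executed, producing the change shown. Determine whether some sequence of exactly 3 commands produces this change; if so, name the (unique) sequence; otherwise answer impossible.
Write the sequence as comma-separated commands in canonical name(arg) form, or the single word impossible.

rotate(1, 90), rotate(1, 90), rotate(1, 90)

start: config: θ0=270°, θ1=270°, e=0
1. rotate(1, 90) → config: θ0=270°, θ1=0°, e=0
2. rotate(1, 90) → config: θ0=270°, θ1=90°, e=0
3. rotate(1, 90) → config: θ0=270°, θ1=180°, e=0
uniquely the one of 216 3-step routes that fits.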